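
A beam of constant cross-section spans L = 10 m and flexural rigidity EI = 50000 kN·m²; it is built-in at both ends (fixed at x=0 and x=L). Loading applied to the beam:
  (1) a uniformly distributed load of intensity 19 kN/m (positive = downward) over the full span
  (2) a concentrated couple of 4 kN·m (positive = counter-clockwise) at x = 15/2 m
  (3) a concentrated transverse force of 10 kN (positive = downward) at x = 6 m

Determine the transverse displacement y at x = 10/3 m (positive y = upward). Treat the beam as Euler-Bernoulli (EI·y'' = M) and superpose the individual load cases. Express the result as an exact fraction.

y(10/3) = -41477/4860000 m

Load 1 — uniform load w=19 kN/m over full span:
  y_1 = -wx²(L-x)²/(24EI) = -19·(10/3)²·(10-(10/3))²/(24·50000) = -19/2430 m
Load 2 — applied couple M₀=4 kN·m at a=15/2 m (b=L-a=5/2):
  y_2 = (R_Ax³/6 - M_Ax²/2)/EI  [x≤a] with R_A=9/20, M_A=5/4 = ((9/20)·(10/3)³/6 - (5/4)·(10/3)²/2)/50000 = -1/12000 m
Load 3 — point force P=10 kN at a=6 m (b=L-a=4):
  y_3 = -Pb²x²(3aL-(3a+b)x)/(6L³EI)  [x≤a] = -10·4²·(10/3)²·(3·6·10-(3·6+4)·(10/3))/(6·10³·50000) = -32/50625 m
Superposition: y = Σ y_i = -41477/4860000 m ≈ -0.008534 m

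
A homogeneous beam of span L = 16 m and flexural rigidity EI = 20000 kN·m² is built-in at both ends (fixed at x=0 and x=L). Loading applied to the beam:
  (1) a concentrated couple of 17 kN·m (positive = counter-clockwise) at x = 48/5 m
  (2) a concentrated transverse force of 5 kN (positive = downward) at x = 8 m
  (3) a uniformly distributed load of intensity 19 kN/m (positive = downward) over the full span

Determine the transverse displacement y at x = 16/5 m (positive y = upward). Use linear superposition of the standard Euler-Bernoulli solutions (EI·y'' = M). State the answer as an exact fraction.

y(16/5) = -405832/5859375 m

Load 1 — applied couple M₀=17 kN·m at a=48/5 m (b=L-a=32/5):
  y_1 = (R_Ax³/6 - M_Ax²/2)/EI  [x≤a] with R_A=153/100, M_A=136/25 = ((153/100)·(16/5)³/6 - (136/25)·(16/5)²/2)/20000 = -1904/1953125 m
Load 2 — point force P=5 kN at a=8 m (b=L-a=8):
  y_2 = -Pb²x²(3aL-(3a+b)x)/(6L³EI)  [x≤a] = -5·8²·(16/5)²·(3·8·16-(3·8+8)·(16/5))/(6·16³·20000) = -88/46875 m
Load 3 — uniform load w=19 kN/m over full span:
  y_3 = -wx²(L-x)²/(24EI) = -19·(16/5)²·(16-(16/5))²/(24·20000) = -77824/1171875 m
Superposition: y = Σ y_i = -405832/5859375 m ≈ -0.069262 m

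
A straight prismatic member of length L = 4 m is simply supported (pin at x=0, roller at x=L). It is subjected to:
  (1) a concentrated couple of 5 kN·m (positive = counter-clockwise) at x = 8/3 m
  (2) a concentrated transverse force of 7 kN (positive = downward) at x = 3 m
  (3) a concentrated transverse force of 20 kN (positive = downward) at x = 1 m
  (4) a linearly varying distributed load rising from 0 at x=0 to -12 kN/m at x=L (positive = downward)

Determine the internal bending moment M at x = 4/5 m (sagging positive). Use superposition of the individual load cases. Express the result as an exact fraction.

M(4/5) = 1032/125 kN·m

Load 1 — applied couple M₀=5 kN·m at a=8/3 m (b=L-a=4/3):
  M_1 = M₀x/L  [x≤a] = 5·(4/5)/4 = 1 kN·m
Load 2 — point force P=7 kN at a=3 m (b=L-a=1):
  M_2 = Pbx/L  [x≤a] = 7·1·(4/5)/4 = 7/5 kN·m
Load 3 — point force P=20 kN at a=1 m (b=L-a=3):
  M_3 = Pbx/L  [x≤a] = 20·3·(4/5)/4 = 12 kN·m
Load 4 — triangular load w₀=-12 kN/m (0→w₀ over full span):
  M_4 = w₀Lx/6 - w₀x³/(6L) = (-12)·4·(4/5)/6 - (-12)·(4/5)³/(6·4) = -768/125 kN·m
Superposition: M = Σ M_i = 1032/125 kN·m ≈ 8.256000 kN·m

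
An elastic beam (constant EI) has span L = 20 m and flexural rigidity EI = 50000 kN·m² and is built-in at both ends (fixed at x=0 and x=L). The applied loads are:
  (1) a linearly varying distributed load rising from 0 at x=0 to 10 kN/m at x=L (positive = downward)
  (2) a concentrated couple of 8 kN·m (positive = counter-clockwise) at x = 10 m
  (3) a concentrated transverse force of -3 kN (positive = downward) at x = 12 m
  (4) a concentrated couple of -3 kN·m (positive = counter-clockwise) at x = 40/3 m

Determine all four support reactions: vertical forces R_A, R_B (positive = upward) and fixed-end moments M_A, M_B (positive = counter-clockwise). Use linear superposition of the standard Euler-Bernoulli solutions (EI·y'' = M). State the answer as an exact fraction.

R_A = 3668/125 kN, M_A = 9643/75 kN·m, R_B = 8457/125 kN, M_B = -4734/25 kN·m

Load 1 — triangular load w₀=10 kN/m (0→w₀ over full span):
  R_A = 3w₀L/20 = 3·10·20/20 = 30 kN
  M_A = w₀L²/30 = 10·20²/30 = 400/3 kN·m
  R_B = 7w₀L/20 = 7·10·20/20 = 70 kN
  M_B = -w₀L²/20 = -10·20²/20 = -200 kN·m
Load 2 — applied couple M₀=8 kN·m at a=10 m (b=L-a=10):
  R_A = 6M₀ab/L³ = 6·8·10·10/20³ = 3/5 kN
  M_A = M₀b(2a-b)/L² = 8·10·(2·10-10)/20² = 2 kN·m
  R_B = -6M₀ab/L³ = -6·8·10·10/20³ = -3/5 kN
  M_B = M₀a(2b-a)/L² = 8·10·(2·10-10)/20² = 2 kN·m
Load 3 — point force P=-3 kN at a=12 m (b=L-a=8):
  R_A = Pb²(3a+b)/L³ = (-3)·8²·(3·12+8)/20³ = -132/125 kN
  M_A = Pab²/L² = (-3)·12·8²/20² = -144/25 kN·m
  R_B = Pa²(a+3b)/L³ = (-3)·12²·(12+3·8)/20³ = -243/125 kN
  M_B = -Pa²b/L² = -(-3)·12²·8/20² = 216/25 kN·m
Load 4 — applied couple M₀=-3 kN·m at a=40/3 m (b=L-a=20/3):
  R_A = 6M₀ab/L³ = 6·(-3)·(40/3)·(20/3)/20³ = -1/5 kN
  M_A = M₀b(2a-b)/L² = (-3)·(20/3)·(2·(40/3)-(20/3))/20² = -1 kN·m
  R_B = -6M₀ab/L³ = -6·(-3)·(40/3)·(20/3)/20³ = 1/5 kN
  M_B = M₀a(2b-a)/L² = (-3)·(40/3)·(2·(20/3)-(40/3))/20² = 0 kN·m
Superposition: R_A = 3668/125 kN, M_A = 9643/75 kN·m, R_B = 8457/125 kN, M_B = -4734/25 kN·m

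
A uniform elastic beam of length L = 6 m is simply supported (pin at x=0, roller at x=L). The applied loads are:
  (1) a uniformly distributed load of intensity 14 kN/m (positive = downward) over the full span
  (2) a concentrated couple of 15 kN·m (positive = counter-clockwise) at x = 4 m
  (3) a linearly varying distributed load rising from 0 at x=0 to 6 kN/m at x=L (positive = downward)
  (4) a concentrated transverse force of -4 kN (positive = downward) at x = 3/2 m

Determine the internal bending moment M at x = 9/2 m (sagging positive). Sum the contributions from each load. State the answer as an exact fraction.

M(9/2) = 861/16 kN·m

Load 1 — uniform load w=14 kN/m over full span:
  M_1 = wx(L-x)/2 = 14·(9/2)·(6-(9/2))/2 = 189/4 kN·m
Load 2 — applied couple M₀=15 kN·m at a=4 m (b=L-a=2):
  M_2 = M₀x/L - M₀  [x>a] = 15·(9/2)/6 - 15 = -15/4 kN·m
Load 3 — triangular load w₀=6 kN/m (0→w₀ over full span):
  M_3 = w₀Lx/6 - w₀x³/(6L) = 6·6·(9/2)/6 - 6·(9/2)³/(6·6) = 189/16 kN·m
Load 4 — point force P=-4 kN at a=3/2 m (b=L-a=9/2):
  M_4 = Pa(L-x)/L  [x>a] = (-4)·(3/2)·(6-(9/2))/6 = -3/2 kN·m
Superposition: M = Σ M_i = 861/16 kN·m ≈ 53.812500 kN·m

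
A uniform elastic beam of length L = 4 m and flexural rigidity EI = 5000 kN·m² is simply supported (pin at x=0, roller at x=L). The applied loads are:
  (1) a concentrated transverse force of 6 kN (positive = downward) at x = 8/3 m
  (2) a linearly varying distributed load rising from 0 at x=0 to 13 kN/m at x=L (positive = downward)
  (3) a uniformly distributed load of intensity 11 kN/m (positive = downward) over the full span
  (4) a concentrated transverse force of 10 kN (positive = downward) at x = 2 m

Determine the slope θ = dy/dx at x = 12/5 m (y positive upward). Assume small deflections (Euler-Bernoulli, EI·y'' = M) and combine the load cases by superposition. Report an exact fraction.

θ(12/5) = 148427/42187500 rad

Load 1 — point force P=6 kN at a=8/3 m (b=L-a=4/3):
  θ_1 = -Pb(L²-b²-3x²)/(6LEI)  [x≤a] = -6·(4/3)·(4²-(4/3)²-3·(12/5)²)/(6·4·5000) = 86/421875 rad
Load 2 — triangular load w₀=13 kN/m (0→w₀ over full span):
  θ_2 = -w₀(7L⁴-30L²x²+15x⁴)/(360LEI) = -13·(7·4⁴-30·4²·(12/5)²+15·(12/5)⁴)/(360·4·5000) = 3016/3515625 rad
Load 3 — uniform load w=11 kN/m over full span:
  θ_3 = -w(L³-6Lx²+4x³)/(24EI) = -11·(4³-6·4·(12/5)²+4·(12/5)³)/(24·5000) = 407/234375 rad
Load 4 — point force P=10 kN at a=2 m (b=L-a=2):
  θ_4 = -Pa(2L²-6Lx+3x²+a²)/(6LEI)  [x>a] = -10·2·(2·4²-6·4·(12/5)+3·(12/5)²+2²)/(6·4·5000) = 9/12500 rad
Superposition: θ = Σ θ_i = 148427/42187500 rad ≈ 0.003518 rad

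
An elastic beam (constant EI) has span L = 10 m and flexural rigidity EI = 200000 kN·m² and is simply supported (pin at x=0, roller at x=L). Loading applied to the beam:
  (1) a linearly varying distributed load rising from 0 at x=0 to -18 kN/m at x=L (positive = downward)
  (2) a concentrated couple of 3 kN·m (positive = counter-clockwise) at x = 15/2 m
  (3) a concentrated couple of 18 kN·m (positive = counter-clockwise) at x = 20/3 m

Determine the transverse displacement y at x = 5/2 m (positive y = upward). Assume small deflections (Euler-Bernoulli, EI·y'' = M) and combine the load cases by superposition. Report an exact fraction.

y(5/2) = 1523/409600 m

Load 1 — triangular load w₀=-18 kN/m (0→w₀ over full span):
  y_1 = -w₀x(7L⁴-10L²x²+3x⁴)/(360LEI) = -(-18)·(5/2)·(7·10⁴-10·10²·(5/2)²+3·(5/2)⁴)/(360·10·200000) = 327/81920 m
Load 2 — applied couple M₀=3 kN·m at a=15/2 m (b=L-a=5/2):
  y_2 = (M₀x³/(6L)+C₁x)/EI  [x≤a] with C₁=M₀(3b²-L²)/(6L)=-65/16 = (3·(5/2)³/(6·10)+(-65/16)·(5/2))/200000 = -3/64000 m
Load 3 — applied couple M₀=18 kN·m at a=20/3 m (b=L-a=10/3):
  y_3 = (M₀x³/(6L)+C₁x)/EI  [x≤a] with C₁=M₀(3b²-L²)/(6L)=-20 = (18·(5/2)³/(6·10)+(-20)·(5/2))/200000 = -29/128000 m
Superposition: y = Σ y_i = 1523/409600 m ≈ 0.003718 m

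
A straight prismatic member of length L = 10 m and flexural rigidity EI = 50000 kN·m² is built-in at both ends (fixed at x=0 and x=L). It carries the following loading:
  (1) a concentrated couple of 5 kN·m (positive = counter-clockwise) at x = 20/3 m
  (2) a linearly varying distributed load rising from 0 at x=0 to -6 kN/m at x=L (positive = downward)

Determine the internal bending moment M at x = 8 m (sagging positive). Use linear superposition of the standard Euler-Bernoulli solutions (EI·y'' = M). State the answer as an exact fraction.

M(8) = -32/15 kN·m

Load 1 — applied couple M₀=5 kN·m at a=20/3 m (b=L-a=10/3):
  M_1 = R_Ax - M_A - M₀  [x>a] with R_A=2/3, M_A=5/3 = (2/3)·8 - (5/3) - 5 = -4/3 kN·m
Load 2 — triangular load w₀=-6 kN/m (0→w₀ over full span):
  M_2 = 3w₀Lx/20 - w₀L²/30 - w₀x³/(6L) = 3·(-6)·10·8/20 - (-6)·10²/30 - (-6)·8³/(6·10) = -4/5 kN·m
Superposition: M = Σ M_i = -32/15 kN·m ≈ -2.133333 kN·m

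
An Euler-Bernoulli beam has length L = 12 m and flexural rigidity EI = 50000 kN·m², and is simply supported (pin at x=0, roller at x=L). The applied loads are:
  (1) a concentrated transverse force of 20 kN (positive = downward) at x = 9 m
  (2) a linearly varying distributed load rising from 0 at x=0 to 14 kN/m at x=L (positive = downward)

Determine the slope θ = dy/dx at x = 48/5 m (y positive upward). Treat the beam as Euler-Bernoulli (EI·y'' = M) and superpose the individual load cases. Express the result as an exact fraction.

Load 1 — point force P=20 kN at a=9 m (b=L-a=3):
  θ_1 = -Pa(2L²-6Lx+3x²+a²)/(6LEI)  [x>a] = -20·9·(2·12²-6·12·(48/5)+3·(48/5)²+9²)/(6·12·50000) = 1143/500000 rad
Load 2 — triangular load w₀=14 kN/m (0→w₀ over full span):
  θ_2 = -w₀(7L⁴-30L²x²+15x⁴)/(360LEI) = -14·(7·12⁴-30·12²·(48/5)²+15·(48/5)⁴)/(360·12·50000) = 15897/1953125 rad
Superposition: θ = Σ θ_i = 651579/62500000 rad ≈ 0.010425 rad

θ(48/5) = 651579/62500000 rad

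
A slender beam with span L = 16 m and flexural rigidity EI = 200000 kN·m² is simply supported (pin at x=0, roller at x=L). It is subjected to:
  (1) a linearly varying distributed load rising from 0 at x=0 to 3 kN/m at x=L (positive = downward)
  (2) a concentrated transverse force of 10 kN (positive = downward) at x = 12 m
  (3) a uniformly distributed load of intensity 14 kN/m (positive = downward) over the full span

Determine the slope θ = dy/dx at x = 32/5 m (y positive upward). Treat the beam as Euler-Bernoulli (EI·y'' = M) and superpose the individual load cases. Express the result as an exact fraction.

Load 1 — triangular load w₀=3 kN/m (0→w₀ over full span):
  θ_1 = -w₀(7L⁴-30L²x²+15x⁴)/(360LEI) = -3·(7·16⁴-30·16²·(32/5)²+15·(32/5)⁴)/(360·16·200000) = -2584/5859375 rad
Load 2 — point force P=10 kN at a=12 m (b=L-a=4):
  θ_2 = -Pb(L²-b²-3x²)/(6LEI)  [x≤a] = -10·4·(16²-4²-3·(32/5)²)/(6·16·200000) = -61/250000 rad
Load 3 — uniform load w=14 kN/m over full span:
  θ_3 = -w(L³-6Lx²+4x³)/(24EI) = -14·(16³-6·16·(32/5)²+4·(32/5)³)/(24·200000) = -4144/1171875 rad
Superposition: θ = Σ θ_i = -131913/31250000 rad ≈ -0.004221 rad

θ(32/5) = -131913/31250000 rad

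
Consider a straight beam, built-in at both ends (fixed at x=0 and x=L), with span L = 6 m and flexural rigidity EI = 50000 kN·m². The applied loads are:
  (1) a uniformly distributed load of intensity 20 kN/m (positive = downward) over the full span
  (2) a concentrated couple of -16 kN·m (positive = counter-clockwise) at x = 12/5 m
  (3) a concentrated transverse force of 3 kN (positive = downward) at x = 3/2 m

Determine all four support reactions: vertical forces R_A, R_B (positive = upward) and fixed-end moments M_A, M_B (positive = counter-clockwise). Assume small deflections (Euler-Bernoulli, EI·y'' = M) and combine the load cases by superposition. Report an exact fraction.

Load 1 — uniform load w=20 kN/m over full span:
  R_A = wL/2 = 20·6/2 = 60 kN
  M_A = wL²/12 = 20·6²/12 = 60 kN·m
  R_B = wL/2 = 20·6/2 = 60 kN
  M_B = -wL²/12 = -20·6²/12 = -60 kN·m
Load 2 — applied couple M₀=-16 kN·m at a=12/5 m (b=L-a=18/5):
  R_A = 6M₀ab/L³ = 6·(-16)·(12/5)·(18/5)/6³ = -96/25 kN
  M_A = M₀b(2a-b)/L² = (-16)·(18/5)·(2·(12/5)-(18/5))/6² = -48/25 kN·m
  R_B = -6M₀ab/L³ = -6·(-16)·(12/5)·(18/5)/6³ = 96/25 kN
  M_B = M₀a(2b-a)/L² = (-16)·(12/5)·(2·(18/5)-(12/5))/6² = -128/25 kN·m
Load 3 — point force P=3 kN at a=3/2 m (b=L-a=9/2):
  R_A = Pb²(3a+b)/L³ = 3·(9/2)²·(3·(3/2)+(9/2))/6³ = 81/32 kN
  M_A = Pab²/L² = 3·(3/2)·(9/2)²/6² = 81/32 kN·m
  R_B = Pa²(a+3b)/L³ = 3·(3/2)²·((3/2)+3·(9/2))/6³ = 15/32 kN
  M_B = -Pa²b/L² = -3·(3/2)²·(9/2)/6² = -27/32 kN·m
Superposition: R_A = 46953/800 kN, M_A = 48489/800 kN·m, R_B = 51447/800 kN, M_B = -52771/800 kN·m

R_A = 46953/800 kN, M_A = 48489/800 kN·m, R_B = 51447/800 kN, M_B = -52771/800 kN·m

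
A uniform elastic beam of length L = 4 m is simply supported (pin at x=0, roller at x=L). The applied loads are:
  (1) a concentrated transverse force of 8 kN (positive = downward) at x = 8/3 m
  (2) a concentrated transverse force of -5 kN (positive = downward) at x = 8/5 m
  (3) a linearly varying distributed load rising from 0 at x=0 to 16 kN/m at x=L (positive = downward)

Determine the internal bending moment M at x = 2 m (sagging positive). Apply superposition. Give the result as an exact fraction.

Load 1 — point force P=8 kN at a=8/3 m (b=L-a=4/3):
  M_1 = Pbx/L  [x≤a] = 8·(4/3)·2/4 = 16/3 kN·m
Load 2 — point force P=-5 kN at a=8/5 m (b=L-a=12/5):
  M_2 = Pa(L-x)/L  [x>a] = (-5)·(8/5)·(4-2)/4 = -4 kN·m
Load 3 — triangular load w₀=16 kN/m (0→w₀ over full span):
  M_3 = w₀Lx/6 - w₀x³/(6L) = 16·4·2/6 - 16·2³/(6·4) = 16 kN·m
Superposition: M = Σ M_i = 52/3 kN·m ≈ 17.333333 kN·m

M(2) = 52/3 kN·m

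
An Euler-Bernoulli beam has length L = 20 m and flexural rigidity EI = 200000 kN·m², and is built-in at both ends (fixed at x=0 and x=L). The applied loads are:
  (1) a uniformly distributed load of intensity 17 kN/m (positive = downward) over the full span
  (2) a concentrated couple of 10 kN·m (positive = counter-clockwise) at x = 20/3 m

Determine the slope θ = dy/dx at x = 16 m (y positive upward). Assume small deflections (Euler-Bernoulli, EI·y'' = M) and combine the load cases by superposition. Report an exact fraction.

θ(16) = 27/5000 rad

Load 1 — uniform load w=17 kN/m over full span:
  θ_1 = -wx(L-x)(L-2x)/(12EI) = -17·16·(20-16)·(20-2·16)/(12·200000) = 17/3125 rad
Load 2 — applied couple M₀=10 kN·m at a=20/3 m (b=L-a=40/3):
  θ_2 = (R_Ax²/2 - M_Ax - M₀(x-a))/EI  [x>a] with R_A=2/3, M_A=0 = ((2/3)·16²/2 - 0·16 - 10·(16-(20/3)))/200000 = -1/25000 rad
Superposition: θ = Σ θ_i = 27/5000 rad ≈ 0.005400 rad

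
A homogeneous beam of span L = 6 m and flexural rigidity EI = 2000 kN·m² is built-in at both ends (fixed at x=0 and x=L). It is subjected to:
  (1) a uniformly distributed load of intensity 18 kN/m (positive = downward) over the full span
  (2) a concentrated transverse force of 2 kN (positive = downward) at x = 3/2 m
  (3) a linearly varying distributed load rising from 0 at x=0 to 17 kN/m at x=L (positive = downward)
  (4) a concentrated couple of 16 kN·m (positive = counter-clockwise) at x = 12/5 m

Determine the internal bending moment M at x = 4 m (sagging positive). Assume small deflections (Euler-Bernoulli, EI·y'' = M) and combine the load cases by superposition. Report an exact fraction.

Load 1 — uniform load w=18 kN/m over full span:
  M_1 = wLx/2 - wL²/12 - wx²/2 = 18·6·4/2 - 18·6²/12 - 18·4²/2 = 18 kN·m
Load 2 — point force P=2 kN at a=3/2 m (b=L-a=9/2):
  M_2 = Pa²(a+3b)(L-x)/L³ - Pa²b/L²  [x>a] = 2·(3/2)²·((3/2)+3·(9/2))·(6-4)/6³ - 2·(3/2)²·(9/2)/6² = 1/16 kN·m
Load 3 — triangular load w₀=17 kN/m (0→w₀ over full span):
  M_3 = 3w₀Lx/20 - w₀L²/30 - w₀x³/(6L) = 3·17·6·4/20 - 17·6²/30 - 17·4³/(6·6) = 476/45 kN·m
Load 4 — applied couple M₀=16 kN·m at a=12/5 m (b=L-a=18/5):
  M_4 = R_Ax - M_A - M₀  [x>a] with R_A=96/25, M_A=48/25 = (96/25)·4 - (48/25) - 16 = -64/25 kN·m
Superposition: M = Σ M_i = 93889/3600 kN·m ≈ 26.080278 kN·m

M(4) = 93889/3600 kN·m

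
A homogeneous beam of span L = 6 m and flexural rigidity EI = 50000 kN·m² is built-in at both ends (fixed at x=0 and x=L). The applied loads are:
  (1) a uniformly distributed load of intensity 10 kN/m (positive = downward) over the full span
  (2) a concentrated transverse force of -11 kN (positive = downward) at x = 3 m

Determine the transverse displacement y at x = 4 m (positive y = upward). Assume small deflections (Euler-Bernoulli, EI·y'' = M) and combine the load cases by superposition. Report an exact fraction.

Load 1 — uniform load w=10 kN/m over full span:
  y_1 = -wx²(L-x)²/(24EI) = -10·4²·(6-4)²/(24·50000) = -1/1875 m
Load 2 — point force P=-11 kN at a=3 m (b=L-a=3):
  y_2 = -Pa²(L-x)²(3bL-(3b+a)(L-x))/(6L³EI)  [x>a] = -(-11)·3²·(6-4)²·(3·3·6-(3·3+3)·(6-4))/(6·6³·50000) = 11/60000 m
Superposition: y = Σ y_i = -7/20000 m ≈ -0.000350 m

y(4) = -7/20000 m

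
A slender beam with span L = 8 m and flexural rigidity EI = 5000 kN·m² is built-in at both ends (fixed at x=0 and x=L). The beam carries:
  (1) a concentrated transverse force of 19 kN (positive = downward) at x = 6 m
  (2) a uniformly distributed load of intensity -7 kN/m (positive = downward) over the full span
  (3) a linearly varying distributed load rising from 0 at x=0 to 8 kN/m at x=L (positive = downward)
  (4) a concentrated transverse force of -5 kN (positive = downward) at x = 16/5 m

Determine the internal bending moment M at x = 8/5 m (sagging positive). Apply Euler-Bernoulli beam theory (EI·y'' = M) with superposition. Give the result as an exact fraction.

M(8/5) = -539/200 kN·m

Load 1 — point force P=19 kN at a=6 m (b=L-a=2):
  M_1 = Pb²(3a+b)x/L³ - Pab²/L²  [x≤a] = 19·2²·(3·6+2)·(8/5)/8³ - 19·6·2²/8² = -19/8 kN·m
Load 2 — uniform load w=-7 kN/m over full span:
  M_2 = wLx/2 - wL²/12 - wx²/2 = (-7)·8·(8/5)/2 - (-7)·8²/12 - (-7)·(8/5)²/2 = 112/75 kN·m
Load 3 — triangular load w₀=8 kN/m (0→w₀ over full span):
  M_3 = 3w₀Lx/20 - w₀L²/30 - w₀x³/(6L) = 3·8·8·(8/5)/20 - 8·8²/30 - 8·(8/5)³/(6·8) = -896/375 kN·m
Load 4 — point force P=-5 kN at a=16/5 m (b=L-a=24/5):
  M_4 = Pb²(3a+b)x/L³ - Pab²/L²  [x≤a] = (-5)·(24/5)²·(3·(16/5)+(24/5))·(8/5)/8³ - (-5)·(16/5)·(24/5)²/8² = 72/125 kN·m
Superposition: M = Σ M_i = -539/200 kN·m ≈ -2.695000 kN·m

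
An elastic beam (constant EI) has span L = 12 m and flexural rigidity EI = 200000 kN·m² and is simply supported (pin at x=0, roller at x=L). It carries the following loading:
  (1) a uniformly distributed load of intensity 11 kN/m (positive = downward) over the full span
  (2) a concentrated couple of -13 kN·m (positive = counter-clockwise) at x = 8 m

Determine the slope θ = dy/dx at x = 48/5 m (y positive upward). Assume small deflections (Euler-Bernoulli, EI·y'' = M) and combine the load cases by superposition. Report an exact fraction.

θ(48/5) = 57701/18750000 rad

Load 1 — uniform load w=11 kN/m over full span:
  θ_1 = -w(L³-6Lx²+4x³)/(24EI) = -11·(12³-6·12·(48/5)²+4·(48/5)³)/(24·200000) = 9801/3125000 rad
Load 2 — applied couple M₀=-13 kN·m at a=8 m (b=L-a=4):
  θ_2 = (M₀x²/(2L)-M₀(x-a)+C₁)/EI  [x>a] with C₁=M₀(3b²-L²)/(6L)=52/3 = ((-13)·(48/5)²/(2·12)-(-13)·((48/5)-8)+(52/3))/200000 = -221/3750000 rad
Superposition: θ = Σ θ_i = 57701/18750000 rad ≈ 0.003077 rad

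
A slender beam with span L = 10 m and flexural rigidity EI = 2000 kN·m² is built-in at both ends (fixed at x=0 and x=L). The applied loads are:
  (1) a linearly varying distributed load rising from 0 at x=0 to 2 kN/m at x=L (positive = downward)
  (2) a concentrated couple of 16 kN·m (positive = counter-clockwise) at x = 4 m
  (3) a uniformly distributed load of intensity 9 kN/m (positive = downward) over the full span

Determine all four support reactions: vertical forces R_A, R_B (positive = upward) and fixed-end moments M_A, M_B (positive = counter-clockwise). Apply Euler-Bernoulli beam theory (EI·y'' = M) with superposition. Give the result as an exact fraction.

R_A = 6288/125 kN, M_A = 6269/75 kN·m, R_B = 6212/125 kN, M_B = -1997/25 kN·m

Load 1 — triangular load w₀=2 kN/m (0→w₀ over full span):
  R_A = 3w₀L/20 = 3·2·10/20 = 3 kN
  M_A = w₀L²/30 = 2·10²/30 = 20/3 kN·m
  R_B = 7w₀L/20 = 7·2·10/20 = 7 kN
  M_B = -w₀L²/20 = -2·10²/20 = -10 kN·m
Load 2 — applied couple M₀=16 kN·m at a=4 m (b=L-a=6):
  R_A = 6M₀ab/L³ = 6·16·4·6/10³ = 288/125 kN
  M_A = M₀b(2a-b)/L² = 16·6·(2·4-6)/10² = 48/25 kN·m
  R_B = -6M₀ab/L³ = -6·16·4·6/10³ = -288/125 kN
  M_B = M₀a(2b-a)/L² = 16·4·(2·6-4)/10² = 128/25 kN·m
Load 3 — uniform load w=9 kN/m over full span:
  R_A = wL/2 = 9·10/2 = 45 kN
  M_A = wL²/12 = 9·10²/12 = 75 kN·m
  R_B = wL/2 = 9·10/2 = 45 kN
  M_B = -wL²/12 = -9·10²/12 = -75 kN·m
Superposition: R_A = 6288/125 kN, M_A = 6269/75 kN·m, R_B = 6212/125 kN, M_B = -1997/25 kN·m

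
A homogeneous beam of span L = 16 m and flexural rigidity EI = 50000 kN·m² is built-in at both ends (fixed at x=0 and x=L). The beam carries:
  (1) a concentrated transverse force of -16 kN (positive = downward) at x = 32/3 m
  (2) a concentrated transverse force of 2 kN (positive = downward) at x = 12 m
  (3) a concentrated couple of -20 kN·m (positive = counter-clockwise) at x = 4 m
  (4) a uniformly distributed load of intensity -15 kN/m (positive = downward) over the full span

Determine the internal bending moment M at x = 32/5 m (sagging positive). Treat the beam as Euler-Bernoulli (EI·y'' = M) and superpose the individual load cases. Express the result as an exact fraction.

Load 1 — point force P=-16 kN at a=32/3 m (b=L-a=16/3):
  M_1 = Pb²(3a+b)x/L³ - Pab²/L²  [x≤a] = (-16)·(16/3)²·(3·(32/3)+(16/3))·(32/5)/16³ - (-16)·(32/3)·(16/3)²/16² = -1024/135 kN·m
Load 2 — point force P=2 kN at a=12 m (b=L-a=4):
  M_2 = Pb²(3a+b)x/L³ - Pab²/L²  [x≤a] = 2·4²·(3·12+4)·(32/5)/16³ - 2·12·4²/16² = 1/2 kN·m
Load 3 — applied couple M₀=-20 kN·m at a=4 m (b=L-a=12):
  M_3 = R_Ax - M_A - M₀  [x>a] with R_A=-45/32, M_A=15/4 = (-45/32)·(32/5) - (15/4) - (-20) = 29/4 kN·m
Load 4 — uniform load w=-15 kN/m over full span:
  M_4 = wLx/2 - wL²/12 - wx²/2 = (-15)·16·(32/5)/2 - (-15)·16²/12 - (-15)·(32/5)²/2 = -704/5 kN·m
Superposition: M = Σ M_i = -75943/540 kN·m ≈ -140.635185 kN·m

M(32/5) = -75943/540 kN·m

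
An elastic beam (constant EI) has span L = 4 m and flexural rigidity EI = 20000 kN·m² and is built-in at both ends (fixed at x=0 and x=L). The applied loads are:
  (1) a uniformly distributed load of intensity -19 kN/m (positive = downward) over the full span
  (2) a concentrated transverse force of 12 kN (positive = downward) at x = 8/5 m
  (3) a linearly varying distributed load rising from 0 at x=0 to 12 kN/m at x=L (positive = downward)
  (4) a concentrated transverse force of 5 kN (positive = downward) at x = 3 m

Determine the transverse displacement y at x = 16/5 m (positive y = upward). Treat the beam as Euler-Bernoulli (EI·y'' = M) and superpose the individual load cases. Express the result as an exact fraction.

Load 1 — uniform load w=-19 kN/m over full span:
  y_1 = -wx²(L-x)²/(24EI) = -(-19)·(16/5)²·(4-(16/5))²/(24·20000) = 304/1171875 m
Load 2 — point force P=12 kN at a=8/5 m (b=L-a=12/5):
  y_2 = -Pa²(L-x)²(3bL-(3b+a)(L-x))/(6L³EI)  [x>a] = -12·(8/5)²·(4-(16/5))²·(3·(12/5)·4-(3·(12/5)+(8/5))·(4-(16/5)))/(6·4³·20000) = -544/9765625 m
Load 3 — triangular load w₀=12 kN/m (0→w₀ over full span):
  y_3 = -w₀x²(L-x)²(x+2L)/(120LEI) = -12·(16/5)²·(4-(16/5))²·((16/5)+2·4)/(120·4·20000) = -896/9765625 m
Load 4 — point force P=5 kN at a=3 m (b=L-a=1):
  y_4 = -Pa²(L-x)²(3bL-(3b+a)(L-x))/(6L³EI)  [x>a] = -5·3²·(4-(16/5))²·(3·1·4-(3·1+3)·(4-(16/5)))/(6·4³·20000) = -27/1000000 m
Superposition: y = Σ y_i = 31859/375000000 m ≈ 0.000085 m

y(16/5) = 31859/375000000 m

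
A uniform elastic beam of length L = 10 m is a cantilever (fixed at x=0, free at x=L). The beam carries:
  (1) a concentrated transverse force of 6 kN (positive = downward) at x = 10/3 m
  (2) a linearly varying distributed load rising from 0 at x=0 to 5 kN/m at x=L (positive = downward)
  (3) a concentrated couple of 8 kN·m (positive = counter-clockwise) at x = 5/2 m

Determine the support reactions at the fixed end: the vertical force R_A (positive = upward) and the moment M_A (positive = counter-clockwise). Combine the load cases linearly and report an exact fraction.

R_A = 31 kN, M_A = 536/3 kN·m

Load 1 — point force P=6 kN at a=10/3 m (b=L-a=20/3):
  R_A = P = 6 kN
  M_A = Pa = 6·(10/3) = 20 kN·m
Load 2 — triangular load w₀=5 kN/m (0→w₀ over full span):
  R_A = w₀L/2 = 5·10/2 = 25 kN
  M_A = w₀L²/3 = 5·10²/3 = 500/3 kN·m
Load 3 — applied couple M₀=8 kN·m at a=5/2 m (b=L-a=15/2):
  R_A = 0 kN
  M_A = -M₀ = -8 kN·m
Superposition: R_A = 31 kN, M_A = 536/3 kN·m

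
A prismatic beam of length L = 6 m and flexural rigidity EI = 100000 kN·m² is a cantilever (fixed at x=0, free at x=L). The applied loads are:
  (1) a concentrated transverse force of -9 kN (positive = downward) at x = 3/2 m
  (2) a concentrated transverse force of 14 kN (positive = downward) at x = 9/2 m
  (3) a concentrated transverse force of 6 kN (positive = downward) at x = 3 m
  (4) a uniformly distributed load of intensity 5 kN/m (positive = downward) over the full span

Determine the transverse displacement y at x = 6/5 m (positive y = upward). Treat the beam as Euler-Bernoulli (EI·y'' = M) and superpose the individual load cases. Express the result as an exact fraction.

Load 1 — point force P=-9 kN at a=3/2 m (b=L-a=9/2):
  y_1 = -Px²(3a-x)/(6EI)  [x≤a] = -(-9)·(6/5)²·(3·(3/2)-(6/5))/(6·100000) = 891/12500000 m
Load 2 — point force P=14 kN at a=9/2 m (b=L-a=3/2):
  y_2 = -Px²(3a-x)/(6EI)  [x≤a] = -14·(6/5)²·(3·(9/2)-(6/5))/(6·100000) = -2583/6250000 m
Load 3 — point force P=6 kN at a=3 m (b=L-a=3):
  y_3 = -Px²(3a-x)/(6EI)  [x≤a] = -6·(6/5)²·(3·3-(6/5))/(6·100000) = -351/3125000 m
Load 4 — uniform load w=5 kN/m over full span:
  y_4 = -wx²(x²-4Lx+6L²)/(24EI) = -5·(6/5)²·((6/5)²-4·6·(6/5)+6·6²)/(24·100000) = -3537/6250000 m
Superposition: y = Σ y_i = -12753/12500000 m ≈ -0.001020 m

y(6/5) = -12753/12500000 m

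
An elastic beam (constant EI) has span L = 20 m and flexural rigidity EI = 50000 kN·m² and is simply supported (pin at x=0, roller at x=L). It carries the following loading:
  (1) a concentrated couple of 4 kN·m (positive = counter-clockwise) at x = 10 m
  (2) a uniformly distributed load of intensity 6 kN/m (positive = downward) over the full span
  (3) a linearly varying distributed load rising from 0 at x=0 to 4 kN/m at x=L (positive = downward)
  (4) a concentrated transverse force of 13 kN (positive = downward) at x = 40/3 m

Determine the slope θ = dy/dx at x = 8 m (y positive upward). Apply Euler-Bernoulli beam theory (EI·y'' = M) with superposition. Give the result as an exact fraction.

Load 1 — applied couple M₀=4 kN·m at a=10 m (b=L-a=10):
  θ_1 = (M₀x²/(2L)+C₁)/EI  [x≤a] with C₁=M₀(3b²-L²)/(6L)=-10/3 = (4·8²/(2·20)+(-10/3))/50000 = 23/375000 rad
Load 2 — uniform load w=6 kN/m over full span:
  θ_2 = -w(L³-6Lx²+4x³)/(24EI) = -6·(20³-6·20·8²+4·8³)/(24·50000) = -37/3125 rad
Load 3 — triangular load w₀=4 kN/m (0→w₀ over full span):
  θ_3 = -w₀(7L⁴-30L²x²+15x⁴)/(360LEI) = -4·(7·20⁴-30·20²·8²+15·8⁴)/(360·20·50000) = -646/140625 rad
Load 4 — point force P=13 kN at a=40/3 m (b=L-a=20/3):
  θ_4 = -Pb(L²-b²-3x²)/(6LEI)  [x≤a] = -13·(20/3)·(20²-(20/3)²-3·8²)/(6·20·50000) = -598/253125 rad
Superposition: θ = Σ θ_i = -189691/10125000 rad ≈ -0.018735 rad

θ(8) = -189691/10125000 rad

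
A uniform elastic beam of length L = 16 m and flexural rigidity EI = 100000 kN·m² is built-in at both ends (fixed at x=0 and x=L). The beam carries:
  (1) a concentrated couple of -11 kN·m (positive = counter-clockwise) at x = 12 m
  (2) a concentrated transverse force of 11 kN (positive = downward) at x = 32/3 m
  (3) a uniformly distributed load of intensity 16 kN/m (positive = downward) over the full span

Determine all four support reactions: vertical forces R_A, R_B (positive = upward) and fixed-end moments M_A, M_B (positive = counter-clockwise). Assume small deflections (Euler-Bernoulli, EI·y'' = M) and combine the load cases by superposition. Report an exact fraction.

R_A = 449551/3456 kN, M_A = 151603/432 kN·m, R_B = 473201/3456 kN, M_B = -157829/432 kN·m

Load 1 — applied couple M₀=-11 kN·m at a=12 m (b=L-a=4):
  R_A = 6M₀ab/L³ = 6·(-11)·12·4/16³ = -99/128 kN
  M_A = M₀b(2a-b)/L² = (-11)·4·(2·12-4)/16² = -55/16 kN·m
  R_B = -6M₀ab/L³ = -6·(-11)·12·4/16³ = 99/128 kN
  M_B = M₀a(2b-a)/L² = (-11)·12·(2·4-12)/16² = 33/16 kN·m
Load 2 — point force P=11 kN at a=32/3 m (b=L-a=16/3):
  R_A = Pb²(3a+b)/L³ = 11·(16/3)²·(3·(32/3)+(16/3))/16³ = 77/27 kN
  M_A = Pab²/L² = 11·(32/3)·(16/3)²/16² = 352/27 kN·m
  R_B = Pa²(a+3b)/L³ = 11·(32/3)²·((32/3)+3·(16/3))/16³ = 220/27 kN
  M_B = -Pa²b/L² = -11·(32/3)²·(16/3)/16² = -704/27 kN·m
Load 3 — uniform load w=16 kN/m over full span:
  R_A = wL/2 = 16·16/2 = 128 kN
  M_A = wL²/12 = 16·16²/12 = 1024/3 kN·m
  R_B = wL/2 = 16·16/2 = 128 kN
  M_B = -wL²/12 = -16·16²/12 = -1024/3 kN·m
Superposition: R_A = 449551/3456 kN, M_A = 151603/432 kN·m, R_B = 473201/3456 kN, M_B = -157829/432 kN·m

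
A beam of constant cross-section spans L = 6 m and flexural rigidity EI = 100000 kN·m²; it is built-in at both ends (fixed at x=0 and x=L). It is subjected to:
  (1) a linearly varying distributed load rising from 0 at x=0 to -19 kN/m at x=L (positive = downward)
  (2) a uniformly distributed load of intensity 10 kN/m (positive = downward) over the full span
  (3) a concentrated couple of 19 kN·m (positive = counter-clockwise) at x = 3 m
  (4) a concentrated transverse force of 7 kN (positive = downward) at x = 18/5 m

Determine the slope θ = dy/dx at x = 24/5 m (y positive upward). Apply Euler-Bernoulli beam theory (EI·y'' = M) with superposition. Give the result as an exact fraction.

Load 1 — triangular load w₀=-19 kN/m (0→w₀ over full span):
  θ_1 = -w₀(2x(L-x)(L-2x)(x+2L)+x²(L-x)²)/(120LEI) = -(-19)·(2·(24/5)·(6-(24/5))·(6-2·(24/5))·((24/5)+2·6)+(24/5)²·(6-(24/5))²)/(120·6·100000) = -342/1953125 rad
Load 2 — uniform load w=10 kN/m over full span:
  θ_2 = -wx(L-x)(L-2x)/(12EI) = -10·(24/5)·(6-(24/5))·(6-2·(24/5))/(12·100000) = 27/156250 rad
Load 3 — applied couple M₀=19 kN·m at a=3 m (b=L-a=3):
  θ_3 = (R_Ax²/2 - M_Ax - M₀(x-a))/EI  [x>a] with R_A=19/4, M_A=19/4 = ((19/4)·(24/5)²/2 - (19/4)·(24/5) - 19·((24/5)-3))/100000 = -57/2500000 rad
Load 4 — point force P=7 kN at a=18/5 m (b=L-a=12/5):
  θ_4 = Pa²(L-x)(2bL-(3b+a)(L-x))/(2L³EI)  [x>a] = 7·(18/5)²·(6-(24/5))·(2·(12/5)·6-(3·(12/5)+(18/5))·(6-(24/5)))/(2·6³·100000) = 6237/156250000 rad
Superposition: θ = Σ θ_i = 4629/312500000 rad ≈ 0.000015 rad

θ(24/5) = 4629/312500000 rad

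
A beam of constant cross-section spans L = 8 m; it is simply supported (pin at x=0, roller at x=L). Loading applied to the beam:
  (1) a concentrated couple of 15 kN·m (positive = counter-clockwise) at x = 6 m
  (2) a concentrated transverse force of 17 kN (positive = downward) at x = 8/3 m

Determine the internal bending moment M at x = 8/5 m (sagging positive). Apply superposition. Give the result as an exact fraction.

M(8/5) = 317/15 kN·m

Load 1 — applied couple M₀=15 kN·m at a=6 m (b=L-a=2):
  M_1 = M₀x/L  [x≤a] = 15·(8/5)/8 = 3 kN·m
Load 2 — point force P=17 kN at a=8/3 m (b=L-a=16/3):
  M_2 = Pbx/L  [x≤a] = 17·(16/3)·(8/5)/8 = 272/15 kN·m
Superposition: M = Σ M_i = 317/15 kN·m ≈ 21.133333 kN·m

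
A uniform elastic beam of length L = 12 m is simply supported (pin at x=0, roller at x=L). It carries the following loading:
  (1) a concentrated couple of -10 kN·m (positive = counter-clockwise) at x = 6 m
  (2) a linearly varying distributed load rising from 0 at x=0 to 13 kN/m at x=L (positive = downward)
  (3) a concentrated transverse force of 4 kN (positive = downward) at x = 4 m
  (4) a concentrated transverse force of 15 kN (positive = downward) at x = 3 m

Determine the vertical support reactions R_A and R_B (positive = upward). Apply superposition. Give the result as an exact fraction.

Load 1 — applied couple M₀=-10 kN·m at a=6 m (b=L-a=6):
  R_A = M₀/L = (-10)/12 = -5/6 kN
  R_B = -M₀/L = -(-10)/12 = 5/6 kN
Load 2 — triangular load w₀=13 kN/m (0→w₀ over full span):
  R_A = w₀L/6 = 13·12/6 = 26 kN
  R_B = w₀L/3 = 13·12/3 = 52 kN
Load 3 — point force P=4 kN at a=4 m (b=L-a=8):
  R_A = Pb/L = 4·8/12 = 8/3 kN
  R_B = Pa/L = 4·4/12 = 4/3 kN
Load 4 — point force P=15 kN at a=3 m (b=L-a=9):
  R_A = Pb/L = 15·9/12 = 45/4 kN
  R_B = Pa/L = 15·3/12 = 15/4 kN
Superposition: R_A = 469/12 kN, R_B = 695/12 kN

R_A = 469/12 kN, R_B = 695/12 kN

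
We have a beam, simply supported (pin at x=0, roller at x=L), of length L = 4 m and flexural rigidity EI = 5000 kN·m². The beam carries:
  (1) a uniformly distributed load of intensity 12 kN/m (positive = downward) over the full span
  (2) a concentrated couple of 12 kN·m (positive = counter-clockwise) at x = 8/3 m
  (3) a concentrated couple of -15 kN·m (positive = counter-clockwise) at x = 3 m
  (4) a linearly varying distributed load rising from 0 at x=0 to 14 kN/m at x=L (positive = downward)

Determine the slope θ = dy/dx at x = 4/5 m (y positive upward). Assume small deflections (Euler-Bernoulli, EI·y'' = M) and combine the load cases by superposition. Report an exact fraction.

θ(4/5) = -1677943/225000000 rad

Load 1 — uniform load w=12 kN/m over full span:
  θ_1 = -w(L³-6Lx²+4x³)/(24EI) = -12·(4³-6·4·(4/5)²+4·(4/5)³)/(24·5000) = -396/78125 rad
Load 2 — applied couple M₀=12 kN·m at a=8/3 m (b=L-a=4/3):
  θ_2 = (M₀x²/(2L)+C₁)/EI  [x≤a] with C₁=M₀(3b²-L²)/(6L)=-16/3 = (12·(4/5)²/(2·4)+(-16/3))/5000 = -41/46875 rad
Load 3 — applied couple M₀=-15 kN·m at a=3 m (b=L-a=1):
  θ_3 = (M₀x²/(2L)+C₁)/EI  [x≤a] with C₁=M₀(3b²-L²)/(6L)=65/8 = ((-15)·(4/5)²/(2·4)+(65/8))/5000 = 277/200000 rad
Load 4 — triangular load w₀=14 kN/m (0→w₀ over full span):
  θ_4 = -w₀(7L⁴-30L²x²+15x⁴)/(360LEI) = -14·(7·4⁴-30·4²·(4/5)²+15·(4/5)⁴)/(360·4·5000) = -10192/3515625 rad
Superposition: θ = Σ θ_i = -1677943/225000000 rad ≈ -0.007458 rad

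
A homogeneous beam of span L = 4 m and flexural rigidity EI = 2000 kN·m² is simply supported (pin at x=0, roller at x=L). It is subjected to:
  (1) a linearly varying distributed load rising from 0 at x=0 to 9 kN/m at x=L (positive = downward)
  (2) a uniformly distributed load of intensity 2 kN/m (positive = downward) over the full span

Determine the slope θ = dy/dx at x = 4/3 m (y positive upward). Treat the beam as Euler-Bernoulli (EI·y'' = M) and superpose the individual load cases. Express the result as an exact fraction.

Load 1 — triangular load w₀=9 kN/m (0→w₀ over full span):
  θ_1 = -w₀(7L⁴-30L²x²+15x⁴)/(360LEI) = -9·(7·4⁴-30·4²·(4/3)²+15·(4/3)⁴)/(360·4·2000) = -52/16875 rad
Load 2 — uniform load w=2 kN/m over full span:
  θ_2 = -w(L³-6Lx²+4x³)/(24EI) = -2·(4³-6·4·(4/3)²+4·(4/3)³)/(24·2000) = -13/10125 rad
Superposition: θ = Σ θ_i = -221/50625 rad ≈ -0.004365 rad

θ(4/3) = -221/50625 rad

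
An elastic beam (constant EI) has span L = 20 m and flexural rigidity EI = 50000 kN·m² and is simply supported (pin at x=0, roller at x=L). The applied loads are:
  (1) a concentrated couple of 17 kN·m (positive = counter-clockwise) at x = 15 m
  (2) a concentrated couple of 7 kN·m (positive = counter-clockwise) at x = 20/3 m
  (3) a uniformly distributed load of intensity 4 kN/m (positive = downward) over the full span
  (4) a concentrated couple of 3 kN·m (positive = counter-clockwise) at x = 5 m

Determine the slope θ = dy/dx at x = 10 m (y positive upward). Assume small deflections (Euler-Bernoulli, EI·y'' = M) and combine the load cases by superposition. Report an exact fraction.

Load 1 — applied couple M₀=17 kN·m at a=15 m (b=L-a=5):
  θ_1 = (M₀x²/(2L)+C₁)/EI  [x≤a] with C₁=M₀(3b²-L²)/(6L)=-1105/24 = (17·10²/(2·20)+(-1105/24))/50000 = -17/240000 rad
Load 2 — applied couple M₀=7 kN·m at a=20/3 m (b=L-a=40/3):
  θ_2 = (M₀x²/(2L)-M₀(x-a)+C₁)/EI  [x>a] with C₁=M₀(3b²-L²)/(6L)=70/9 = (7·10²/(2·20)-7·(10-(20/3))+(70/9))/50000 = 7/180000 rad
Load 3 — uniform load w=4 kN/m over full span:
  θ_3 = -w(L³-6Lx²+4x³)/(24EI) = -4·(20³-6·20·10²+4·10³)/(24·50000) = 0 rad
Load 4 — applied couple M₀=3 kN·m at a=5 m (b=L-a=15):
  θ_4 = (M₀x²/(2L)-M₀(x-a)+C₁)/EI  [x>a] with C₁=M₀(3b²-L²)/(6L)=55/8 = (3·10²/(2·20)-3·(10-5)+(55/8))/50000 = -1/80000 rad
Superposition: θ = Σ θ_i = -1/22500 rad ≈ -0.000044 rad

θ(10) = -1/22500 rad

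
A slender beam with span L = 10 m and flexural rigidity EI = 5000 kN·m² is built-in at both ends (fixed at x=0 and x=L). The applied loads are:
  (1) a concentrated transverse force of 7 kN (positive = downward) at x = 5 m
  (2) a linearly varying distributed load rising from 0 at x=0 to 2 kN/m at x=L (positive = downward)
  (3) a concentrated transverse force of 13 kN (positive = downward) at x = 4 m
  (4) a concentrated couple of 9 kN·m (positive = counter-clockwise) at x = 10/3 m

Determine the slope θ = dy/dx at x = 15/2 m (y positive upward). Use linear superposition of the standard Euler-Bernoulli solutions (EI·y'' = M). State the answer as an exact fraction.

Load 1 — point force P=7 kN at a=5 m (b=L-a=5):
  θ_1 = Pa²(L-x)(2bL-(3b+a)(L-x))/(2L³EI)  [x>a] = 7·5²·(10-(15/2))·(2·5·10-(3·5+5)·(10-(15/2)))/(2·10³·5000) = 7/3200 rad
Load 2 — triangular load w₀=2 kN/m (0→w₀ over full span):
  θ_2 = -w₀(2x(L-x)(L-2x)(x+2L)+x²(L-x)²)/(120LEI) = -2·(2·(15/2)·(10-(15/2))·(10-2·(15/2))·((15/2)+2·10)+(15/2)²·(10-(15/2))²)/(120·10·5000) = 41/25600 rad
Load 3 — point force P=13 kN at a=4 m (b=L-a=6):
  θ_3 = Pa²(L-x)(2bL-(3b+a)(L-x))/(2L³EI)  [x>a] = 13·4²·(10-(15/2))·(2·6·10-(3·6+4)·(10-(15/2)))/(2·10³·5000) = 169/50000 rad
Load 4 — applied couple M₀=9 kN·m at a=10/3 m (b=L-a=20/3):
  θ_4 = (R_Ax²/2 - M_Ax - M₀(x-a))/EI  [x>a] with R_A=6/5, M_A=0 = ((6/5)·(15/2)²/2 - 0·(15/2) - 9·((15/2)-(10/3)))/5000 = -3/4000 rad
Superposition: θ = Σ θ_i = 20541/3200000 rad ≈ 0.006419 rad

θ(15/2) = 20541/3200000 rad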